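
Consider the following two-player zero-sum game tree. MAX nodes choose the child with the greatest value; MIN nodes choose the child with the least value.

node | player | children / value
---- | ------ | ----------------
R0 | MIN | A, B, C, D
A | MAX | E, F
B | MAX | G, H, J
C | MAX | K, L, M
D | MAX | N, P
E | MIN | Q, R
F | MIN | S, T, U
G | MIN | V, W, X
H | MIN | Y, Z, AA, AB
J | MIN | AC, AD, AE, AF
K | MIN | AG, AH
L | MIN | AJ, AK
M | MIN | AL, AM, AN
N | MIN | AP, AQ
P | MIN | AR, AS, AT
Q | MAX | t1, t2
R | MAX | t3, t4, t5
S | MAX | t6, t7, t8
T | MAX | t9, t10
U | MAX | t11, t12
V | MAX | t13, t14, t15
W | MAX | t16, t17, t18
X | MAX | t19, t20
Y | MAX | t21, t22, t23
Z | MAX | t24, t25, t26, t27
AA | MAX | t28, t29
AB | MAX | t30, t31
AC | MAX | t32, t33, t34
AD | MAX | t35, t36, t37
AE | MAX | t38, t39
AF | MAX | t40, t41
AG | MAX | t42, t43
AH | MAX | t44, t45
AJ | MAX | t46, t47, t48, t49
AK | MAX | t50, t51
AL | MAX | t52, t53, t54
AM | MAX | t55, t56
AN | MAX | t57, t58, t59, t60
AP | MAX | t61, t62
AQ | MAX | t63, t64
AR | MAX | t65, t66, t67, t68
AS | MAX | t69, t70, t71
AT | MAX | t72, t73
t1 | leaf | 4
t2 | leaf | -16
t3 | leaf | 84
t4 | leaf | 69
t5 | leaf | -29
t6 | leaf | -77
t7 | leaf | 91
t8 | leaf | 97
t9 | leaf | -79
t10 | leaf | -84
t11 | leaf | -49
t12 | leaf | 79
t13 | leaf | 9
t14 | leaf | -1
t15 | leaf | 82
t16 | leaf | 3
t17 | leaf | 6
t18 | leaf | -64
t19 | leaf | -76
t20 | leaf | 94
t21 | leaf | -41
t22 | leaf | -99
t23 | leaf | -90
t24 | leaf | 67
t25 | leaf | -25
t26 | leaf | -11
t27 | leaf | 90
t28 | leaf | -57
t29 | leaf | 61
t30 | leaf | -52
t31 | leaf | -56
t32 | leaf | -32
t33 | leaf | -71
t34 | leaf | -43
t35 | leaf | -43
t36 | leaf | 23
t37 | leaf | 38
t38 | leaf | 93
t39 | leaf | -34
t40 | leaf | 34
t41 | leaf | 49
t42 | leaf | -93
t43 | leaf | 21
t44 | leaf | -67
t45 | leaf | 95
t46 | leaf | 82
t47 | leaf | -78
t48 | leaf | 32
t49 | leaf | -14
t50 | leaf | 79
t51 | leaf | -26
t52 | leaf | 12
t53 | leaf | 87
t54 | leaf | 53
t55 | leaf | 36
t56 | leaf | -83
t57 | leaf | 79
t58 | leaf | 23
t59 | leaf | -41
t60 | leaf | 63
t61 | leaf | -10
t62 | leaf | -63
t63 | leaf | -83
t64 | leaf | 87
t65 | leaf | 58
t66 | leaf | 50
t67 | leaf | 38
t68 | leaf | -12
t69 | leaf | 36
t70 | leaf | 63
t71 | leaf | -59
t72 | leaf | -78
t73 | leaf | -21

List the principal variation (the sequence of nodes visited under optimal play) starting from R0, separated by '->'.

Q (MAX): max(4, -16) = 4
R (MAX): max(84, 69, -29) = 84
E (MIN): min(4, 84) = 4
S (MAX): max(-77, 91, 97) = 97
T (MAX): max(-79, -84) = -79
U (MAX): max(-49, 79) = 79
F (MIN): min(97, -79, 79) = -79
A (MAX): max(4, -79) = 4
V (MAX): max(9, -1, 82) = 82
W (MAX): max(3, 6, -64) = 6
X (MAX): max(-76, 94) = 94
G (MIN): min(82, 6, 94) = 6
Y (MAX): max(-41, -99, -90) = -41
Z (MAX): max(67, -25, -11, 90) = 90
AA (MAX): max(-57, 61) = 61
AB (MAX): max(-52, -56) = -52
H (MIN): min(-41, 90, 61, -52) = -52
AC (MAX): max(-32, -71, -43) = -32
AD (MAX): max(-43, 23, 38) = 38
AE (MAX): max(93, -34) = 93
AF (MAX): max(34, 49) = 49
J (MIN): min(-32, 38, 93, 49) = -32
B (MAX): max(6, -52, -32) = 6
AG (MAX): max(-93, 21) = 21
AH (MAX): max(-67, 95) = 95
K (MIN): min(21, 95) = 21
AJ (MAX): max(82, -78, 32, -14) = 82
AK (MAX): max(79, -26) = 79
L (MIN): min(82, 79) = 79
AL (MAX): max(12, 87, 53) = 87
AM (MAX): max(36, -83) = 36
AN (MAX): max(79, 23, -41, 63) = 79
M (MIN): min(87, 36, 79) = 36
C (MAX): max(21, 79, 36) = 79
AP (MAX): max(-10, -63) = -10
AQ (MAX): max(-83, 87) = 87
N (MIN): min(-10, 87) = -10
AR (MAX): max(58, 50, 38, -12) = 58
AS (MAX): max(36, 63, -59) = 63
AT (MAX): max(-78, -21) = -21
P (MIN): min(58, 63, -21) = -21
D (MAX): max(-10, -21) = -10
R0 (MIN): min(4, 6, 79, -10) = -10
At R0, MIN picks D (lowest: -10).
At D, MAX picks N (highest: -10).
At N, MIN picks AP (lowest: -10).
At AP, MAX picks t61 (highest: -10).
Terminal value -10.

R0 -> D -> N -> AP -> t61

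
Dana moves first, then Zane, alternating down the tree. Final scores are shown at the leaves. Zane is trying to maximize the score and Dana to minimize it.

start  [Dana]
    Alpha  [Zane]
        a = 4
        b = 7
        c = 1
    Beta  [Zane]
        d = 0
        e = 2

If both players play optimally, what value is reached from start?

2

Alpha (Zane): max(4, 7, 1) = 7
Beta (Zane): max(0, 2) = 2
start (Dana): min(7, 2) = 2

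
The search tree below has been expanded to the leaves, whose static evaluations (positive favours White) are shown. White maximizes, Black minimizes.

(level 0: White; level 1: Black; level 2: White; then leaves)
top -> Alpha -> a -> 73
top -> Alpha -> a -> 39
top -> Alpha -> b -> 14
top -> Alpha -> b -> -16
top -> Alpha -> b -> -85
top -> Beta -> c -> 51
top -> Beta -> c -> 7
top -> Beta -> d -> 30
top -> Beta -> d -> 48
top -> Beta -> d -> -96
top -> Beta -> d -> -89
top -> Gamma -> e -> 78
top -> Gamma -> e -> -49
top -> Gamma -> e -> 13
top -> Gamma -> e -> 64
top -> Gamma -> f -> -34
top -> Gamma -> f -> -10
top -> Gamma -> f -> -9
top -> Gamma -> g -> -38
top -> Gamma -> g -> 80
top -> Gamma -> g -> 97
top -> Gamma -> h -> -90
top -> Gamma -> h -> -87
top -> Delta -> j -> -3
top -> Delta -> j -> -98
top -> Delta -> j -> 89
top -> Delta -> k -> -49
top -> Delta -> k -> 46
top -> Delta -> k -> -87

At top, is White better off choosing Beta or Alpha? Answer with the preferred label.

c (White): max(51, 7) = 51
d (White): max(30, 48, -96, -89) = 48
Beta (Black): min(51, 48) = 48
a (White): max(73, 39) = 73
b (White): max(14, -16, -85) = 14
Alpha (Black): min(73, 14) = 14
White prefers the higher value; Beta=48, Alpha=14. Beta is better since 48 > 14.

Beta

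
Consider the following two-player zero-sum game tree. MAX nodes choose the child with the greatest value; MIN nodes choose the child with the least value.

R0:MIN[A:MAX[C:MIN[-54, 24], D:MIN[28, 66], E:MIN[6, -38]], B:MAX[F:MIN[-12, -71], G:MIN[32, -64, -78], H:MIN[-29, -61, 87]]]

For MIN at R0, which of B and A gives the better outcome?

F (MIN): min(-12, -71) = -71
G (MIN): min(32, -64, -78) = -78
H (MIN): min(-29, -61, 87) = -61
B (MAX): max(-71, -78, -61) = -61
C (MIN): min(-54, 24) = -54
D (MIN): min(28, 66) = 28
E (MIN): min(6, -38) = -38
A (MAX): max(-54, 28, -38) = 28
MIN prefers the lower value; B=-61, A=28. B is better since -61 < 28.

B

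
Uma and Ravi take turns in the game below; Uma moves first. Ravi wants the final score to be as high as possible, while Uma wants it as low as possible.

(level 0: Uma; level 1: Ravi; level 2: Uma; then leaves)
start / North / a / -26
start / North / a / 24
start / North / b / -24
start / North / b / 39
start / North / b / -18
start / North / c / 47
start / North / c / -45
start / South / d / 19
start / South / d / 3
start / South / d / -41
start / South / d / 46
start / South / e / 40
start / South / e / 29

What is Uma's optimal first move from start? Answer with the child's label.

North

a (Uma): min(-26, 24) = -26
b (Uma): min(-24, 39, -18) = -24
c (Uma): min(47, -45) = -45
North (Ravi): max(-26, -24, -45) = -24
d (Uma): min(19, 3, -41, 46) = -41
e (Uma): min(40, 29) = 29
South (Ravi): max(-41, 29) = 29
start (Uma): min(-24, 29) = -24
Uma at start wants the lowest of {North=-24, South=29}, so chooses North.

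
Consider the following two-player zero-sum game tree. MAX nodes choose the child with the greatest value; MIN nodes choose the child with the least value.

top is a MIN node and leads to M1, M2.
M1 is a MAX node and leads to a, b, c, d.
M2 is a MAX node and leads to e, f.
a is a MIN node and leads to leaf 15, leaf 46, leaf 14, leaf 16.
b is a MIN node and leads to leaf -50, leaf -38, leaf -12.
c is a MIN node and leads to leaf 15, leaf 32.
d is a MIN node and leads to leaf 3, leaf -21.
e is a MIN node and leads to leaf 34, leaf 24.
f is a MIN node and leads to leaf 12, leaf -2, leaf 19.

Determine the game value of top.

a (MIN): min(15, 46, 14, 16) = 14
b (MIN): min(-50, -38, -12) = -50
c (MIN): min(15, 32) = 15
d (MIN): min(3, -21) = -21
M1 (MAX): max(14, -50, 15, -21) = 15
e (MIN): min(34, 24) = 24
f (MIN): min(12, -2, 19) = -2
M2 (MAX): max(24, -2) = 24
top (MIN): min(15, 24) = 15

15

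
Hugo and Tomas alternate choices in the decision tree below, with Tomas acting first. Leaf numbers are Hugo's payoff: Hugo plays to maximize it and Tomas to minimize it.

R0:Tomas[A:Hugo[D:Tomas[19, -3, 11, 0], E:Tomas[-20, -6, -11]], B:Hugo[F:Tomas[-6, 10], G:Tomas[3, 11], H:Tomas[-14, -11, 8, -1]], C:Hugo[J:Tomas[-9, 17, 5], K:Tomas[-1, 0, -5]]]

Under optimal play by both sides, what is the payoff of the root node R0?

-5

D (Tomas): min(19, -3, 11, 0) = -3
E (Tomas): min(-20, -6, -11) = -20
A (Hugo): max(-3, -20) = -3
F (Tomas): min(-6, 10) = -6
G (Tomas): min(3, 11) = 3
H (Tomas): min(-14, -11, 8, -1) = -14
B (Hugo): max(-6, 3, -14) = 3
J (Tomas): min(-9, 17, 5) = -9
K (Tomas): min(-1, 0, -5) = -5
C (Hugo): max(-9, -5) = -5
R0 (Tomas): min(-3, 3, -5) = -5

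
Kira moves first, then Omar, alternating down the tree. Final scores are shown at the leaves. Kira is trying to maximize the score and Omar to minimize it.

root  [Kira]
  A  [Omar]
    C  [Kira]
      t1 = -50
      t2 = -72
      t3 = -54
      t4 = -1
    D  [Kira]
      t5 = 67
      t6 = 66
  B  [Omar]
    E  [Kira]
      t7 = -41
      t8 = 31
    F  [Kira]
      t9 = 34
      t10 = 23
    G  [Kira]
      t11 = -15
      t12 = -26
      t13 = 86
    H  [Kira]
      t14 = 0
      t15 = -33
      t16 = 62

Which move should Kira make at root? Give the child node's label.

B

C (Kira): max(-50, -72, -54, -1) = -1
D (Kira): max(67, 66) = 67
A (Omar): min(-1, 67) = -1
E (Kira): max(-41, 31) = 31
F (Kira): max(34, 23) = 34
G (Kira): max(-15, -26, 86) = 86
H (Kira): max(0, -33, 62) = 62
B (Omar): min(31, 34, 86, 62) = 31
root (Kira): max(-1, 31) = 31
Kira at root wants the highest of {A=-1, B=31}, so chooses B.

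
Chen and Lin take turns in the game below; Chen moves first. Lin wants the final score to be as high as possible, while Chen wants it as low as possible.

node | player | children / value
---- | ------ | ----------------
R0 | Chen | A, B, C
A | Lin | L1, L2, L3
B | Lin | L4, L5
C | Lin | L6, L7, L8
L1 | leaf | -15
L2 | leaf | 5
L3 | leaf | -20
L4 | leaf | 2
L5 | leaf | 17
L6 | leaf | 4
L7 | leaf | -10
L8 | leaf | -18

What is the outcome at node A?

A (Lin): max(-15, 5, -20) = 5

5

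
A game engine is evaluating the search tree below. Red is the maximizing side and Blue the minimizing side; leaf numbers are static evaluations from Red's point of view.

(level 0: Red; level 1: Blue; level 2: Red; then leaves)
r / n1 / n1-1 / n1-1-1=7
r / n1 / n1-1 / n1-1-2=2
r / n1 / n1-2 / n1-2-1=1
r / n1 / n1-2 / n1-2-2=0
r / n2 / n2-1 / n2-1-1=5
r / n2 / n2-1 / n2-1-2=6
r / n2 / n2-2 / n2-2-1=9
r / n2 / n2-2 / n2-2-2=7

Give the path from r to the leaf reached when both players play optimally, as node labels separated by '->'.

r -> n2 -> n2-1 -> n2-1-2

n1-1 (Red): max(7, 2) = 7
n1-2 (Red): max(1, 0) = 1
n1 (Blue): min(7, 1) = 1
n2-1 (Red): max(5, 6) = 6
n2-2 (Red): max(9, 7) = 9
n2 (Blue): min(6, 9) = 6
r (Red): max(1, 6) = 6
At r, Red picks n2 (highest: 6).
At n2, Blue picks n2-1 (lowest: 6).
At n2-1, Red picks n2-1-2 (highest: 6).
Terminal value 6.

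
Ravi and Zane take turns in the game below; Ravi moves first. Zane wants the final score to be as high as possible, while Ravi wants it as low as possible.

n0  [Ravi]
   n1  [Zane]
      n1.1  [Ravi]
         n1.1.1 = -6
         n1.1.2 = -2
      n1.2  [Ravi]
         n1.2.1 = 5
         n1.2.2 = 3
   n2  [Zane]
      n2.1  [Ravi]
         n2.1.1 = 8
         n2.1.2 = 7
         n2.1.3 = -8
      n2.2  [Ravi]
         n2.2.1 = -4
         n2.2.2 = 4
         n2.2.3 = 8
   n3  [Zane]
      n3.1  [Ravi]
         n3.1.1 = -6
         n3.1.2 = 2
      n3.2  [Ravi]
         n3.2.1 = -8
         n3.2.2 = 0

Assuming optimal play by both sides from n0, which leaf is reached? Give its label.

n3.1.1

n1.1 (Ravi): min(-6, -2) = -6
n1.2 (Ravi): min(5, 3) = 3
n1 (Zane): max(-6, 3) = 3
n2.1 (Ravi): min(8, 7, -8) = -8
n2.2 (Ravi): min(-4, 4, 8) = -4
n2 (Zane): max(-8, -4) = -4
n3.1 (Ravi): min(-6, 2) = -6
n3.2 (Ravi): min(-8, 0) = -8
n3 (Zane): max(-6, -8) = -6
n0 (Ravi): min(3, -4, -6) = -6
At n0, Ravi picks n3 (lowest: -6).
At n3, Zane picks n3.1 (highest: -6).
At n3.1, Ravi picks n3.1.1 (lowest: -6).
Terminal value -6.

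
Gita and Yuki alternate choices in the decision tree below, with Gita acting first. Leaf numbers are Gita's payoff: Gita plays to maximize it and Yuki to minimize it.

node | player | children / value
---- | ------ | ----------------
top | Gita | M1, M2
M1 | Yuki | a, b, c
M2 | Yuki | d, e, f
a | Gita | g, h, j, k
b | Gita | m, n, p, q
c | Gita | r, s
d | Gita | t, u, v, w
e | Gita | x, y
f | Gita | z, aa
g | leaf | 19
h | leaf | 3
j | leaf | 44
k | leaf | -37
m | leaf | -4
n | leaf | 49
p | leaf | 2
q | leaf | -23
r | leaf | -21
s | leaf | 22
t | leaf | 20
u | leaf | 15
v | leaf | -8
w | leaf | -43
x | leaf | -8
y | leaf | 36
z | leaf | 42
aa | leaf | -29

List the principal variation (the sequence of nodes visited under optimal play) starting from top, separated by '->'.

top -> M1 -> c -> s

a (Gita): max(19, 3, 44, -37) = 44
b (Gita): max(-4, 49, 2, -23) = 49
c (Gita): max(-21, 22) = 22
M1 (Yuki): min(44, 49, 22) = 22
d (Gita): max(20, 15, -8, -43) = 20
e (Gita): max(-8, 36) = 36
f (Gita): max(42, -29) = 42
M2 (Yuki): min(20, 36, 42) = 20
top (Gita): max(22, 20) = 22
At top, Gita picks M1 (highest: 22).
At M1, Yuki picks c (lowest: 22).
At c, Gita picks s (highest: 22).
Terminal value 22.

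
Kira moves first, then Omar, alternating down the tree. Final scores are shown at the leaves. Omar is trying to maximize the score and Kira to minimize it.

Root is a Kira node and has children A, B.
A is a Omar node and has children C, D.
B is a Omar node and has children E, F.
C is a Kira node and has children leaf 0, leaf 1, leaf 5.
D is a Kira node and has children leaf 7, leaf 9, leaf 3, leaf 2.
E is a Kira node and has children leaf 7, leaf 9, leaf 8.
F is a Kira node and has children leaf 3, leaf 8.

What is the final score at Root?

C (Kira): min(0, 1, 5) = 0
D (Kira): min(7, 9, 3, 2) = 2
A (Omar): max(0, 2) = 2
E (Kira): min(7, 9, 8) = 7
F (Kira): min(3, 8) = 3
B (Omar): max(7, 3) = 7
Root (Kira): min(2, 7) = 2

2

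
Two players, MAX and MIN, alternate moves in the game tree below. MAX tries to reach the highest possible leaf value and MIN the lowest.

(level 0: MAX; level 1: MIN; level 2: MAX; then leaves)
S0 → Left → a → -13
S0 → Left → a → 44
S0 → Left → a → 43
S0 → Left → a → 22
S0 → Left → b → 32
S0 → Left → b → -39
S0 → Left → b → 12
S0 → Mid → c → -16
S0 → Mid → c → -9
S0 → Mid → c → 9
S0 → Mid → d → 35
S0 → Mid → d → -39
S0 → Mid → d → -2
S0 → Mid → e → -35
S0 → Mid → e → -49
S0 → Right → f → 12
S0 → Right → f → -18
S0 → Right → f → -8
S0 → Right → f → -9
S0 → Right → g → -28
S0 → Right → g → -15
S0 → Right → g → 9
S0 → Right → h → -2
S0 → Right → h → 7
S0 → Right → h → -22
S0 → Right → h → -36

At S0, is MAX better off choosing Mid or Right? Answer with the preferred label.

c (MAX): max(-16, -9, 9) = 9
d (MAX): max(35, -39, -2) = 35
e (MAX): max(-35, -49) = -35
Mid (MIN): min(9, 35, -35) = -35
f (MAX): max(12, -18, -8, -9) = 12
g (MAX): max(-28, -15, 9) = 9
h (MAX): max(-2, 7, -22, -36) = 7
Right (MIN): min(12, 9, 7) = 7
MAX prefers the higher value; Mid=-35, Right=7. Right is better since 7 > -35.

Right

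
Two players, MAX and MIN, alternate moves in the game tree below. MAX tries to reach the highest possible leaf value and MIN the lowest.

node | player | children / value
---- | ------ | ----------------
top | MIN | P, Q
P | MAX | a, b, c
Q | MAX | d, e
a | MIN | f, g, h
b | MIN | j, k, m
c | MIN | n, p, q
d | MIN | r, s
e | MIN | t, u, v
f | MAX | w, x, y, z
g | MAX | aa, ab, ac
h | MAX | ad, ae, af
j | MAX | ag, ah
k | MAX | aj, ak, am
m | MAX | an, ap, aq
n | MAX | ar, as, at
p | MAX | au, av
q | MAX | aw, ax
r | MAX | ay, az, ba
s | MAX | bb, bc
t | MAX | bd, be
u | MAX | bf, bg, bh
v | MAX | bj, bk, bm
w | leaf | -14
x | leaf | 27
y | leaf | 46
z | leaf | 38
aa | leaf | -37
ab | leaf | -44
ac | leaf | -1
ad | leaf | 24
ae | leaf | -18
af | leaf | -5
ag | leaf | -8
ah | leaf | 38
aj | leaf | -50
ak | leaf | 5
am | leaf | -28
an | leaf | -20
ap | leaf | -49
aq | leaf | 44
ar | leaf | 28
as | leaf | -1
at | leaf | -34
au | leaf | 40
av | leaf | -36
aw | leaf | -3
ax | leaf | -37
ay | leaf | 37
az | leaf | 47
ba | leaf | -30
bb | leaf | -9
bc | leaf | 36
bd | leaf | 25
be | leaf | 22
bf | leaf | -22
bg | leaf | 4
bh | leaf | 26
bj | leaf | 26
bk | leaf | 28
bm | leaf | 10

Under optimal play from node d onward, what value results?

r (MAX): max(37, 47, -30) = 47
s (MAX): max(-9, 36) = 36
d (MIN): min(47, 36) = 36

36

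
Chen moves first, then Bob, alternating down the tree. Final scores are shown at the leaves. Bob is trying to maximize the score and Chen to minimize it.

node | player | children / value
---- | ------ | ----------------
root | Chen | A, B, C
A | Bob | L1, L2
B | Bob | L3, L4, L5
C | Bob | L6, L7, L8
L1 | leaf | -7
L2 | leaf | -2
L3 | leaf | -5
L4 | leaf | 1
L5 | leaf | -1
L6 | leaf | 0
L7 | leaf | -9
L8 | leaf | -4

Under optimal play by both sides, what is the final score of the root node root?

-2

A (Bob): max(-7, -2) = -2
B (Bob): max(-5, 1, -1) = 1
C (Bob): max(0, -9, -4) = 0
root (Chen): min(-2, 1, 0) = -2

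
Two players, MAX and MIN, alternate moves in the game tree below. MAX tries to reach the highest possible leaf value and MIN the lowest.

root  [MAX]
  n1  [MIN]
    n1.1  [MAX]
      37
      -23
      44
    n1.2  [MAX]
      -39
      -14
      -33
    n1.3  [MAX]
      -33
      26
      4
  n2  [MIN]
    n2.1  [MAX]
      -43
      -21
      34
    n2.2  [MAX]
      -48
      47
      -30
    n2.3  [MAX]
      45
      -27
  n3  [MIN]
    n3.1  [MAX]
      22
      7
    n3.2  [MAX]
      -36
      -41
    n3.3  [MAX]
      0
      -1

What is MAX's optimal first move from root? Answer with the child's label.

n1.1 (MAX): max(37, -23, 44) = 44
n1.2 (MAX): max(-39, -14, -33) = -14
n1.3 (MAX): max(-33, 26, 4) = 26
n1 (MIN): min(44, -14, 26) = -14
n2.1 (MAX): max(-43, -21, 34) = 34
n2.2 (MAX): max(-48, 47, -30) = 47
n2.3 (MAX): max(45, -27) = 45
n2 (MIN): min(34, 47, 45) = 34
n3.1 (MAX): max(22, 7) = 22
n3.2 (MAX): max(-36, -41) = -36
n3.3 (MAX): max(0, -1) = 0
n3 (MIN): min(22, -36, 0) = -36
root (MAX): max(-14, 34, -36) = 34
MAX at root wants the highest of {n1=-14, n2=34, n3=-36}, so chooses n2.

n2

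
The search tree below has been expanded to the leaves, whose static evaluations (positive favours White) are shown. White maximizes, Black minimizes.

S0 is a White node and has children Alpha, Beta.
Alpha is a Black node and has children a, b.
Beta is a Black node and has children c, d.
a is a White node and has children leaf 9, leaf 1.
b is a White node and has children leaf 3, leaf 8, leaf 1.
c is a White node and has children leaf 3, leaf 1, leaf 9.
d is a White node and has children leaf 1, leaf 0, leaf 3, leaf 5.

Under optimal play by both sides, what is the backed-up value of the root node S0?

8

a (White): max(9, 1) = 9
b (White): max(3, 8, 1) = 8
Alpha (Black): min(9, 8) = 8
c (White): max(3, 1, 9) = 9
d (White): max(1, 0, 3, 5) = 5
Beta (Black): min(9, 5) = 5
S0 (White): max(8, 5) = 8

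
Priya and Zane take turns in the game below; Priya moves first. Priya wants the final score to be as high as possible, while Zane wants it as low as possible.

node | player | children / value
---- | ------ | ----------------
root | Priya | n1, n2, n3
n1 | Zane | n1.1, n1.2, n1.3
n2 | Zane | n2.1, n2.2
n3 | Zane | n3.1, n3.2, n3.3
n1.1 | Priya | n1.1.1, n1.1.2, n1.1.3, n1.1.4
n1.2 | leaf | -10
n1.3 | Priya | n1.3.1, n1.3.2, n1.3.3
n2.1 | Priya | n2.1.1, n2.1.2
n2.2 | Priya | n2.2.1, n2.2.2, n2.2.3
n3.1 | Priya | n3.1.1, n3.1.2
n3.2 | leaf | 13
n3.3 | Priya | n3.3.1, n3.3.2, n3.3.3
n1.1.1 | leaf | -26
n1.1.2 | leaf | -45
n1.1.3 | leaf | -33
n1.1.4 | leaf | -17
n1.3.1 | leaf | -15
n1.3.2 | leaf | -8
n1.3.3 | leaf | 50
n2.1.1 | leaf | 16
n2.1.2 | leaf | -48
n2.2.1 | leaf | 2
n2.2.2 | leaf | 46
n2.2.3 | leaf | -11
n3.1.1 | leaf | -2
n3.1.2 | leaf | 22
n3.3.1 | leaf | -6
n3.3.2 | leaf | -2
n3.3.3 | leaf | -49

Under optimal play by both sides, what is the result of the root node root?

16

n1.1 (Priya): max(-26, -45, -33, -17) = -17
n1.3 (Priya): max(-15, -8, 50) = 50
n1 (Zane): min(-17, -10, 50) = -17
n2.1 (Priya): max(16, -48) = 16
n2.2 (Priya): max(2, 46, -11) = 46
n2 (Zane): min(16, 46) = 16
n3.1 (Priya): max(-2, 22) = 22
n3.3 (Priya): max(-6, -2, -49) = -2
n3 (Zane): min(22, 13, -2) = -2
root (Priya): max(-17, 16, -2) = 16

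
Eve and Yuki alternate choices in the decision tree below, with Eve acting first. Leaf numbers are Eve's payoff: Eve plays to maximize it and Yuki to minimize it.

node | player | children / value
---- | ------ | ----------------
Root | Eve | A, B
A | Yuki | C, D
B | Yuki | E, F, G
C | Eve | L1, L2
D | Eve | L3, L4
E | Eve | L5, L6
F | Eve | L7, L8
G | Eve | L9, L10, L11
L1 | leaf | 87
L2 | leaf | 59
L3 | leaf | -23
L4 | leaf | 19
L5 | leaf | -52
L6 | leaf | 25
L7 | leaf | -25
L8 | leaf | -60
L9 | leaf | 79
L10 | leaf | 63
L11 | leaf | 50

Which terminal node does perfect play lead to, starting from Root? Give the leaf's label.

L4

C (Eve): max(87, 59) = 87
D (Eve): max(-23, 19) = 19
A (Yuki): min(87, 19) = 19
E (Eve): max(-52, 25) = 25
F (Eve): max(-25, -60) = -25
G (Eve): max(79, 63, 50) = 79
B (Yuki): min(25, -25, 79) = -25
Root (Eve): max(19, -25) = 19
At Root, Eve picks A (highest: 19).
At A, Yuki picks D (lowest: 19).
At D, Eve picks L4 (highest: 19).
Terminal value 19.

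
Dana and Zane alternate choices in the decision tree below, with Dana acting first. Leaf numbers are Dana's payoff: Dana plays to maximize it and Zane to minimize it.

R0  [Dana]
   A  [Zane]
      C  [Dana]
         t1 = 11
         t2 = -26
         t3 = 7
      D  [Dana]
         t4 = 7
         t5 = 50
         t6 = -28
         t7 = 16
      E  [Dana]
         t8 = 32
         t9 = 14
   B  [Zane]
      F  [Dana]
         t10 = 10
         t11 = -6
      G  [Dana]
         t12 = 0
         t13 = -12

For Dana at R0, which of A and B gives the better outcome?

A

C (Dana): max(11, -26, 7) = 11
D (Dana): max(7, 50, -28, 16) = 50
E (Dana): max(32, 14) = 32
A (Zane): min(11, 50, 32) = 11
F (Dana): max(10, -6) = 10
G (Dana): max(0, -12) = 0
B (Zane): min(10, 0) = 0
Dana prefers the higher value; A=11, B=0. A is better since 11 > 0.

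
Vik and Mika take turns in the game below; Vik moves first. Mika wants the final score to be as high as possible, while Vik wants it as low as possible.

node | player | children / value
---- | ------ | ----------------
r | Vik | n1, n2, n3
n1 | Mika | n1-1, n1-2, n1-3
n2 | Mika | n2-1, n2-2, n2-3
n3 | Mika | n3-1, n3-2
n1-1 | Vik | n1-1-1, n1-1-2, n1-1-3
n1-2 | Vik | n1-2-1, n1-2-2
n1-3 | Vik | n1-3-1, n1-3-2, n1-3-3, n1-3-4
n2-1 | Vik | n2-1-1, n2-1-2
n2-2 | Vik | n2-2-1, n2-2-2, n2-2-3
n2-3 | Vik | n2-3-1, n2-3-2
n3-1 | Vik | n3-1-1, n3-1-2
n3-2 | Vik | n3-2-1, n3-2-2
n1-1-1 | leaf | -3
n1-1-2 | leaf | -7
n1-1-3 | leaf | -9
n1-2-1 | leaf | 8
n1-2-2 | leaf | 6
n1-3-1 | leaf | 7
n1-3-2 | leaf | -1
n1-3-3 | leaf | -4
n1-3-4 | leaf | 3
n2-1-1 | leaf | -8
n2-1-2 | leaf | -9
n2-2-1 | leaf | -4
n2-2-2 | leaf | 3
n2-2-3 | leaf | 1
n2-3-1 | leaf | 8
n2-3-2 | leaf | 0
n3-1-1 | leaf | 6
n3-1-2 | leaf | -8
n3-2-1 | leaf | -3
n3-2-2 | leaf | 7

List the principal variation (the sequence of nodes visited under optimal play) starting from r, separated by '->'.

r -> n3 -> n3-2 -> n3-2-1

n1-1 (Vik): min(-3, -7, -9) = -9
n1-2 (Vik): min(8, 6) = 6
n1-3 (Vik): min(7, -1, -4, 3) = -4
n1 (Mika): max(-9, 6, -4) = 6
n2-1 (Vik): min(-8, -9) = -9
n2-2 (Vik): min(-4, 3, 1) = -4
n2-3 (Vik): min(8, 0) = 0
n2 (Mika): max(-9, -4, 0) = 0
n3-1 (Vik): min(6, -8) = -8
n3-2 (Vik): min(-3, 7) = -3
n3 (Mika): max(-8, -3) = -3
r (Vik): min(6, 0, -3) = -3
At r, Vik picks n3 (lowest: -3).
At n3, Mika picks n3-2 (highest: -3).
At n3-2, Vik picks n3-2-1 (lowest: -3).
Terminal value -3.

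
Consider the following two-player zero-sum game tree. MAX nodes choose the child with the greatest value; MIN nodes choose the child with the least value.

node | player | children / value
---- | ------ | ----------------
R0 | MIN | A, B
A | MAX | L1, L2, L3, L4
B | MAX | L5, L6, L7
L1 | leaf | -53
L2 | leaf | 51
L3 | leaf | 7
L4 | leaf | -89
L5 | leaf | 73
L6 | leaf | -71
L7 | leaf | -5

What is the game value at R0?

A (MAX): max(-53, 51, 7, -89) = 51
B (MAX): max(73, -71, -5) = 73
R0 (MIN): min(51, 73) = 51

51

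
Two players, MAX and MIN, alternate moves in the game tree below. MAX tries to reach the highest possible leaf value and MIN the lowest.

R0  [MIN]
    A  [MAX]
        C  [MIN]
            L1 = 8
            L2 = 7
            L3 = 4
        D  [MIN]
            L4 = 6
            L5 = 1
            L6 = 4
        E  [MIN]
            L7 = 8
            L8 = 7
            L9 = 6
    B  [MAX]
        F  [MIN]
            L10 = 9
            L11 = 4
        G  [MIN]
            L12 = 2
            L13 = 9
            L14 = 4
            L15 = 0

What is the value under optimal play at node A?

6

C (MIN): min(8, 7, 4) = 4
D (MIN): min(6, 1, 4) = 1
E (MIN): min(8, 7, 6) = 6
A (MAX): max(4, 1, 6) = 6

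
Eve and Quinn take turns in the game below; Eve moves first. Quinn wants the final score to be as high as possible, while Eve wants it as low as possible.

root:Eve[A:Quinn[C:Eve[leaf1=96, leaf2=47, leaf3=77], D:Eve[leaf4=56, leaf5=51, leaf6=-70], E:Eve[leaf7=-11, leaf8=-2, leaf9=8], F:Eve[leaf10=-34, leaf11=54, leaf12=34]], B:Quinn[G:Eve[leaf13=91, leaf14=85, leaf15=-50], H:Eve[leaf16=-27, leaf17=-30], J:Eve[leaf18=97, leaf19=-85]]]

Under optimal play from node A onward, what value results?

C (Eve): min(96, 47, 77) = 47
D (Eve): min(56, 51, -70) = -70
E (Eve): min(-11, -2, 8) = -11
F (Eve): min(-34, 54, 34) = -34
A (Quinn): max(47, -70, -11, -34) = 47

47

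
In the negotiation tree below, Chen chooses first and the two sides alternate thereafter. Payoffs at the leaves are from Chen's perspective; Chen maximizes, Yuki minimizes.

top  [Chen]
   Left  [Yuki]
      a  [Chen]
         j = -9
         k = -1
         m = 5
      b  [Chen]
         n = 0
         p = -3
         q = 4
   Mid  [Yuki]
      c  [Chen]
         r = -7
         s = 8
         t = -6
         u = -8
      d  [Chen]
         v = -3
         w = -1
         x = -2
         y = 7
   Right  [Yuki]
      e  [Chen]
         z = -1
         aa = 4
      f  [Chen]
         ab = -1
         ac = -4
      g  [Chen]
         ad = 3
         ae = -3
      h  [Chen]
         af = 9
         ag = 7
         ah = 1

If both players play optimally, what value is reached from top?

a (Chen): max(-9, -1, 5) = 5
b (Chen): max(0, -3, 4) = 4
Left (Yuki): min(5, 4) = 4
c (Chen): max(-7, 8, -6, -8) = 8
d (Chen): max(-3, -1, -2, 7) = 7
Mid (Yuki): min(8, 7) = 7
e (Chen): max(-1, 4) = 4
f (Chen): max(-1, -4) = -1
g (Chen): max(3, -3) = 3
h (Chen): max(9, 7, 1) = 9
Right (Yuki): min(4, -1, 3, 9) = -1
top (Chen): max(4, 7, -1) = 7

7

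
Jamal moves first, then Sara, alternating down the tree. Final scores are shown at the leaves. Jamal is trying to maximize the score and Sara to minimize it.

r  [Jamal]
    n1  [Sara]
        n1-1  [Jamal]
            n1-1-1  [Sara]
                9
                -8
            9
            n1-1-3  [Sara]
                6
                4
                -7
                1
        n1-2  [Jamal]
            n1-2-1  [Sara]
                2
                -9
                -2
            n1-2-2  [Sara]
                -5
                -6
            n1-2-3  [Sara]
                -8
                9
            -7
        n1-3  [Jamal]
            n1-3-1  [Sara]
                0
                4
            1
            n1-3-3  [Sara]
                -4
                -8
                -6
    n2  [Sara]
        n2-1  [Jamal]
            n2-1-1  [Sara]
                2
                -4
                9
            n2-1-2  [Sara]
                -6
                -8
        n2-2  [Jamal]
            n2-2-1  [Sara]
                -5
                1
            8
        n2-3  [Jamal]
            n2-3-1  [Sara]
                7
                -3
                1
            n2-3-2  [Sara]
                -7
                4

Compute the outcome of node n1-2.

n1-2-1 (Sara): min(2, -9, -2) = -9
n1-2-2 (Sara): min(-5, -6) = -6
n1-2-3 (Sara): min(-8, 9) = -8
n1-2 (Jamal): max(-9, -6, -8, -7) = -6

-6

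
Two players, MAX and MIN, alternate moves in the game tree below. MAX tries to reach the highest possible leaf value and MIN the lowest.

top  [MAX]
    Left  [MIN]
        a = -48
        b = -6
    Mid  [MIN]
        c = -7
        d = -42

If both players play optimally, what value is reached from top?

-42

Left (MIN): min(-48, -6) = -48
Mid (MIN): min(-7, -42) = -42
top (MAX): max(-48, -42) = -42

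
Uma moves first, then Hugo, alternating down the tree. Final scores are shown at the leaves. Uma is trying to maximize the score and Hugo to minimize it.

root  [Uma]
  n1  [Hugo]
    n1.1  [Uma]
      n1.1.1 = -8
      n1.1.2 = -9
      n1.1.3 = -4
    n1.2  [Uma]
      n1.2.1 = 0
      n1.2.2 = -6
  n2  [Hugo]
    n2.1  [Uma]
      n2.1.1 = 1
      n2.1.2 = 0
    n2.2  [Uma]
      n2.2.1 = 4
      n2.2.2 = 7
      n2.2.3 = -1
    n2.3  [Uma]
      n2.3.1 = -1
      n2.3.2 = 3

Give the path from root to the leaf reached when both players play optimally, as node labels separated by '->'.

n1.1 (Uma): max(-8, -9, -4) = -4
n1.2 (Uma): max(0, -6) = 0
n1 (Hugo): min(-4, 0) = -4
n2.1 (Uma): max(1, 0) = 1
n2.2 (Uma): max(4, 7, -1) = 7
n2.3 (Uma): max(-1, 3) = 3
n2 (Hugo): min(1, 7, 3) = 1
root (Uma): max(-4, 1) = 1
At root, Uma picks n2 (highest: 1).
At n2, Hugo picks n2.1 (lowest: 1).
At n2.1, Uma picks n2.1.1 (highest: 1).
Terminal value 1.

root -> n2 -> n2.1 -> n2.1.1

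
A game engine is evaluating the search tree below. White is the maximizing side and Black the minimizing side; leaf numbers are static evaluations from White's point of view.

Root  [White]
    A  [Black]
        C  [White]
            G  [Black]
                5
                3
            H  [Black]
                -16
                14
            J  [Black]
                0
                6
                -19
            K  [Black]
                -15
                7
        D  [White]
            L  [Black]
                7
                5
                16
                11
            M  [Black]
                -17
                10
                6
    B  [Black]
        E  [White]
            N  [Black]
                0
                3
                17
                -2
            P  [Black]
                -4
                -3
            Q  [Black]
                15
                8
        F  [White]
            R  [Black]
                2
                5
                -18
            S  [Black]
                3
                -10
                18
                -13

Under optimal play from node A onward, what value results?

3

G (Black): min(5, 3) = 3
H (Black): min(-16, 14) = -16
J (Black): min(0, 6, -19) = -19
K (Black): min(-15, 7) = -15
C (White): max(3, -16, -19, -15) = 3
L (Black): min(7, 5, 16, 11) = 5
M (Black): min(-17, 10, 6) = -17
D (White): max(5, -17) = 5
A (Black): min(3, 5) = 3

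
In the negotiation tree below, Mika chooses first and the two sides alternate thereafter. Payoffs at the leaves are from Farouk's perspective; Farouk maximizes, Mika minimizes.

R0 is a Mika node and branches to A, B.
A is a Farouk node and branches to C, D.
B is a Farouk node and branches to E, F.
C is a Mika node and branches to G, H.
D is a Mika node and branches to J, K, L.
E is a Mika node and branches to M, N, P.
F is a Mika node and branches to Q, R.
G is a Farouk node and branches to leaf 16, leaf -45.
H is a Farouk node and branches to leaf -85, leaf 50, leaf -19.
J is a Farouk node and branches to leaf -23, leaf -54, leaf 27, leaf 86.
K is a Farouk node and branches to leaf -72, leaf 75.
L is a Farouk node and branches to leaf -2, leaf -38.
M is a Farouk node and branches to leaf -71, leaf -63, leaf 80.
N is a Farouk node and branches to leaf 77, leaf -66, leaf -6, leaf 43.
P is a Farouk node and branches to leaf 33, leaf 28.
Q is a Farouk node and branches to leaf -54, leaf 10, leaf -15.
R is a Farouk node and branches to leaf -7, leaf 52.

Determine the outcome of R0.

G (Farouk): max(16, -45) = 16
H (Farouk): max(-85, 50, -19) = 50
C (Mika): min(16, 50) = 16
J (Farouk): max(-23, -54, 27, 86) = 86
K (Farouk): max(-72, 75) = 75
L (Farouk): max(-2, -38) = -2
D (Mika): min(86, 75, -2) = -2
A (Farouk): max(16, -2) = 16
M (Farouk): max(-71, -63, 80) = 80
N (Farouk): max(77, -66, -6, 43) = 77
P (Farouk): max(33, 28) = 33
E (Mika): min(80, 77, 33) = 33
Q (Farouk): max(-54, 10, -15) = 10
R (Farouk): max(-7, 52) = 52
F (Mika): min(10, 52) = 10
B (Farouk): max(33, 10) = 33
R0 (Mika): min(16, 33) = 16

16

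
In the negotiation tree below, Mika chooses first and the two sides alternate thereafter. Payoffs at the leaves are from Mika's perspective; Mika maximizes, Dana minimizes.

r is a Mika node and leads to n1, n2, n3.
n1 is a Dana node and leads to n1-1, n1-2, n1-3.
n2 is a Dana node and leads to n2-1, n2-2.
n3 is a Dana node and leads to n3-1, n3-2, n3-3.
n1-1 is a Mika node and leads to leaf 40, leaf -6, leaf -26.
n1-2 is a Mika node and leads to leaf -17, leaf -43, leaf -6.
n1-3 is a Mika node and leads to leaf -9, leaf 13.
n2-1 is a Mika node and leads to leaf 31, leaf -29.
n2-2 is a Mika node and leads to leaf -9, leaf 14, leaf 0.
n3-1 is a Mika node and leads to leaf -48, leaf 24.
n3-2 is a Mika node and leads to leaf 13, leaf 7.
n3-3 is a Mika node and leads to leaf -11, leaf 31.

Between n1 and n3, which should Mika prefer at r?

n1-1 (Mika): max(40, -6, -26) = 40
n1-2 (Mika): max(-17, -43, -6) = -6
n1-3 (Mika): max(-9, 13) = 13
n1 (Dana): min(40, -6, 13) = -6
n3-1 (Mika): max(-48, 24) = 24
n3-2 (Mika): max(13, 7) = 13
n3-3 (Mika): max(-11, 31) = 31
n3 (Dana): min(24, 13, 31) = 13
Mika prefers the higher value; n1=-6, n3=13. n3 is better since 13 > -6.

n3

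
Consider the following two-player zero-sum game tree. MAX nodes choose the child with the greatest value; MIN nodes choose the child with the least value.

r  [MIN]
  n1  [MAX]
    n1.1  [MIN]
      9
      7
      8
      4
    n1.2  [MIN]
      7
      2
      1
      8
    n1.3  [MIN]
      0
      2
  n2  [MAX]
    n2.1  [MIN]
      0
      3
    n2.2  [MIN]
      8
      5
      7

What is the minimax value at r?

n1.1 (MIN): min(9, 7, 8, 4) = 4
n1.2 (MIN): min(7, 2, 1, 8) = 1
n1.3 (MIN): min(0, 2) = 0
n1 (MAX): max(4, 1, 0) = 4
n2.1 (MIN): min(0, 3) = 0
n2.2 (MIN): min(8, 5, 7) = 5
n2 (MAX): max(0, 5) = 5
r (MIN): min(4, 5) = 4

4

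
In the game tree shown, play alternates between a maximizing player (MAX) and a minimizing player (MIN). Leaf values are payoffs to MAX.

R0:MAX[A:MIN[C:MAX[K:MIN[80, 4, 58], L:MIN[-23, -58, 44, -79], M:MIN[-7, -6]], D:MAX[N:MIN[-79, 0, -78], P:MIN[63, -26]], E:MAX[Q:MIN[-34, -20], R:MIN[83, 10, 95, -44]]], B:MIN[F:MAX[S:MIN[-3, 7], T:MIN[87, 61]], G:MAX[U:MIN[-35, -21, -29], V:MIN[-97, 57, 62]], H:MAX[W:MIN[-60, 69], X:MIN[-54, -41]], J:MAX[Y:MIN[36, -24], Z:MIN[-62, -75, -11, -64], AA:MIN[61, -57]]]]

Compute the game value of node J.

-24

Y (MIN): min(36, -24) = -24
Z (MIN): min(-62, -75, -11, -64) = -75
AA (MIN): min(61, -57) = -57
J (MAX): max(-24, -75, -57) = -24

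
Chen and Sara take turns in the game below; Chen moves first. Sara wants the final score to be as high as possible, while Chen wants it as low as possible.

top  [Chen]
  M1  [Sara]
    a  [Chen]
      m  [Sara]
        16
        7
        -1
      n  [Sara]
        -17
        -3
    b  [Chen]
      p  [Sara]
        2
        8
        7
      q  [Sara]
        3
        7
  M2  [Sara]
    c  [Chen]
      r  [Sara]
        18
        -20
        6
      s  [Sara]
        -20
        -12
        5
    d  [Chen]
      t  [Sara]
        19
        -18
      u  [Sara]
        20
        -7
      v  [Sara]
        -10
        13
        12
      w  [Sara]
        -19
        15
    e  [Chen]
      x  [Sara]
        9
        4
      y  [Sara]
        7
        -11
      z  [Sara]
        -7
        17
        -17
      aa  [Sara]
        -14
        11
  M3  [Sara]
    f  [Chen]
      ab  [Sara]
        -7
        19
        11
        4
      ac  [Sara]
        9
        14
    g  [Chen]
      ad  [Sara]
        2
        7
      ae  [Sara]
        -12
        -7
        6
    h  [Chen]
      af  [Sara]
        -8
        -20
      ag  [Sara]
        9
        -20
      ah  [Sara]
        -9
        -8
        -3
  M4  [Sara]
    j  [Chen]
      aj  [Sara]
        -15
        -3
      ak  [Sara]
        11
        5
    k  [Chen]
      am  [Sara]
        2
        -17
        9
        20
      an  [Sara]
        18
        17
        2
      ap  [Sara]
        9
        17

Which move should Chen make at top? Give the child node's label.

M1

m (Sara): max(16, 7, -1) = 16
n (Sara): max(-17, -3) = -3
a (Chen): min(16, -3) = -3
p (Sara): max(2, 8, 7) = 8
q (Sara): max(3, 7) = 7
b (Chen): min(8, 7) = 7
M1 (Sara): max(-3, 7) = 7
r (Sara): max(18, -20, 6) = 18
s (Sara): max(-20, -12, 5) = 5
c (Chen): min(18, 5) = 5
t (Sara): max(19, -18) = 19
u (Sara): max(20, -7) = 20
v (Sara): max(-10, 13, 12) = 13
w (Sara): max(-19, 15) = 15
d (Chen): min(19, 20, 13, 15) = 13
x (Sara): max(9, 4) = 9
y (Sara): max(7, -11) = 7
z (Sara): max(-7, 17, -17) = 17
aa (Sara): max(-14, 11) = 11
e (Chen): min(9, 7, 17, 11) = 7
M2 (Sara): max(5, 13, 7) = 13
ab (Sara): max(-7, 19, 11, 4) = 19
ac (Sara): max(9, 14) = 14
f (Chen): min(19, 14) = 14
ad (Sara): max(2, 7) = 7
ae (Sara): max(-12, -7, 6) = 6
g (Chen): min(7, 6) = 6
af (Sara): max(-8, -20) = -8
ag (Sara): max(9, -20) = 9
ah (Sara): max(-9, -8, -3) = -3
h (Chen): min(-8, 9, -3) = -8
M3 (Sara): max(14, 6, -8) = 14
aj (Sara): max(-15, -3) = -3
ak (Sara): max(11, 5) = 11
j (Chen): min(-3, 11) = -3
am (Sara): max(2, -17, 9, 20) = 20
an (Sara): max(18, 17, 2) = 18
ap (Sara): max(9, 17) = 17
k (Chen): min(20, 18, 17) = 17
M4 (Sara): max(-3, 17) = 17
top (Chen): min(7, 13, 14, 17) = 7
Chen at top wants the lowest of {M1=7, M2=13, M3=14, M4=17}, so chooses M1.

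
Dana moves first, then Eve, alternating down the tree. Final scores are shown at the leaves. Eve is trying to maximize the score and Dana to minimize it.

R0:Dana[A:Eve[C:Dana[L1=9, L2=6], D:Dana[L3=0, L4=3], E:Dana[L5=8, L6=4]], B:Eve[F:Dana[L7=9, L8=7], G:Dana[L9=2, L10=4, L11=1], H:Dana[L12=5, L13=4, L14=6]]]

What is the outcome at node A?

C (Dana): min(9, 6) = 6
D (Dana): min(0, 3) = 0
E (Dana): min(8, 4) = 4
A (Eve): max(6, 0, 4) = 6

6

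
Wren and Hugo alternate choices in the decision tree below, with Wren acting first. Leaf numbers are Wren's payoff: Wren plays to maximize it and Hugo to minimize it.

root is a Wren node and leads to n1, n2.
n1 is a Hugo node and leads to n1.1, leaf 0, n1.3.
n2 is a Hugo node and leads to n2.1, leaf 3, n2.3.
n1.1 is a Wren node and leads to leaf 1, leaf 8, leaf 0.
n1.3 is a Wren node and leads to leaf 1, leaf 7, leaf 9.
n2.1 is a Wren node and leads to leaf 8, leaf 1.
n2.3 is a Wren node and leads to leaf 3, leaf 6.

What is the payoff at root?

n1.1 (Wren): max(1, 8, 0) = 8
n1.3 (Wren): max(1, 7, 9) = 9
n1 (Hugo): min(8, 0, 9) = 0
n2.1 (Wren): max(8, 1) = 8
n2.3 (Wren): max(3, 6) = 6
n2 (Hugo): min(8, 3, 6) = 3
root (Wren): max(0, 3) = 3

3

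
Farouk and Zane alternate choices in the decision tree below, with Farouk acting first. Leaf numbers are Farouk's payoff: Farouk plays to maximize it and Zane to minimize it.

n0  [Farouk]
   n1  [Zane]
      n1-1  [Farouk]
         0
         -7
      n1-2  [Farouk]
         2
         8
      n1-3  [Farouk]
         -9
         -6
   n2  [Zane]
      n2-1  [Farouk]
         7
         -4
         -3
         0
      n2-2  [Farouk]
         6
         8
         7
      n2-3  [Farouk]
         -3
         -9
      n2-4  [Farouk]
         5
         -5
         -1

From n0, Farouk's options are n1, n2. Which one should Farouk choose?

n1-1 (Farouk): max(0, -7) = 0
n1-2 (Farouk): max(2, 8) = 8
n1-3 (Farouk): max(-9, -6) = -6
n1 (Zane): min(0, 8, -6) = -6
n2-1 (Farouk): max(7, -4, -3, 0) = 7
n2-2 (Farouk): max(6, 8, 7) = 8
n2-3 (Farouk): max(-3, -9) = -3
n2-4 (Farouk): max(5, -5, -1) = 5
n2 (Zane): min(7, 8, -3, 5) = -3
n0 (Farouk): max(-6, -3) = -3
Farouk at n0 wants the highest of {n1=-6, n2=-3}, so chooses n2.

n2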